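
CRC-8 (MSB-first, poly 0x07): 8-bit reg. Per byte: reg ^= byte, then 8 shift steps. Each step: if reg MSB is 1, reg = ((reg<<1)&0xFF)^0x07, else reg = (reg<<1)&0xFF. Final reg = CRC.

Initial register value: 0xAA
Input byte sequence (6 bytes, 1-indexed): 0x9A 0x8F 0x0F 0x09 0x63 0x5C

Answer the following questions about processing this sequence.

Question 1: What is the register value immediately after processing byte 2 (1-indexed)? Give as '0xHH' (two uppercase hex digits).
Answer: 0x5D

Derivation:
After byte 1 (0x9A): reg=0x90
After byte 2 (0x8F): reg=0x5D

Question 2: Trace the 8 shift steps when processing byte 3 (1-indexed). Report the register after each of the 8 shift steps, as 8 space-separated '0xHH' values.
After byte 1 (0x9A): reg=0x90
After byte 2 (0x8F): reg=0x5D
Register before byte 3: 0x5D
After XOR with byte 0x0F: 0x52

Answer: 0xA4 0x4F 0x9E 0x3B 0x76 0xEC 0xDF 0xB9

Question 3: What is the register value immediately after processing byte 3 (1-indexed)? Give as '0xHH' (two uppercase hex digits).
Answer: 0xB9

Derivation:
After byte 1 (0x9A): reg=0x90
After byte 2 (0x8F): reg=0x5D
After byte 3 (0x0F): reg=0xB9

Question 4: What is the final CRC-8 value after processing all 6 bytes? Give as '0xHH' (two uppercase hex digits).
After byte 1 (0x9A): reg=0x90
After byte 2 (0x8F): reg=0x5D
After byte 3 (0x0F): reg=0xB9
After byte 4 (0x09): reg=0x19
After byte 5 (0x63): reg=0x61
After byte 6 (0x5C): reg=0xB3

Answer: 0xB3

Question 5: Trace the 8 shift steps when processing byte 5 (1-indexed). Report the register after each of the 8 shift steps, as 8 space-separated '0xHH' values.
Answer: 0xF4 0xEF 0xD9 0xB5 0x6D 0xDA 0xB3 0x61

Derivation:
After byte 1 (0x9A): reg=0x90
After byte 2 (0x8F): reg=0x5D
After byte 3 (0x0F): reg=0xB9
After byte 4 (0x09): reg=0x19
Register before byte 5: 0x19
After XOR with byte 0x63: 0x7A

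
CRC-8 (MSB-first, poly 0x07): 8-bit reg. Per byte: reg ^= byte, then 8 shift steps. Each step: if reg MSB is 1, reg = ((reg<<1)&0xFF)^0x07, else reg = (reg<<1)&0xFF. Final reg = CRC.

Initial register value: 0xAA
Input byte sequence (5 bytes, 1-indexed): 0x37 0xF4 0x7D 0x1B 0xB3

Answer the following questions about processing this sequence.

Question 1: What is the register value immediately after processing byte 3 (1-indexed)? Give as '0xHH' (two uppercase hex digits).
Answer: 0x0C

Derivation:
After byte 1 (0x37): reg=0xDA
After byte 2 (0xF4): reg=0xCA
After byte 3 (0x7D): reg=0x0C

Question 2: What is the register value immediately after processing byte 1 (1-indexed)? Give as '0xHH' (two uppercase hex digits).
Answer: 0xDA

Derivation:
After byte 1 (0x37): reg=0xDA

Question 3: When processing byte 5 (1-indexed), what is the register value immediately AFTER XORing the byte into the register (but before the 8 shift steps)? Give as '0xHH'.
Register before byte 5: 0x65
Byte 5: 0xB3
0x65 XOR 0xB3 = 0xD6

Answer: 0xD6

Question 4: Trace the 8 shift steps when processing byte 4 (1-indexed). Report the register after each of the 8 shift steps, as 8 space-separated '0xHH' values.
Answer: 0x2E 0x5C 0xB8 0x77 0xEE 0xDB 0xB1 0x65

Derivation:
After byte 1 (0x37): reg=0xDA
After byte 2 (0xF4): reg=0xCA
After byte 3 (0x7D): reg=0x0C
Register before byte 4: 0x0C
After XOR with byte 0x1B: 0x17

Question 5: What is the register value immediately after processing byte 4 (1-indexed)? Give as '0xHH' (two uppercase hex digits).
Answer: 0x65

Derivation:
After byte 1 (0x37): reg=0xDA
After byte 2 (0xF4): reg=0xCA
After byte 3 (0x7D): reg=0x0C
After byte 4 (0x1B): reg=0x65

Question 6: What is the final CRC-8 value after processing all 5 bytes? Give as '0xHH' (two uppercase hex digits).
After byte 1 (0x37): reg=0xDA
After byte 2 (0xF4): reg=0xCA
After byte 3 (0x7D): reg=0x0C
After byte 4 (0x1B): reg=0x65
After byte 5 (0xB3): reg=0x2C

Answer: 0x2C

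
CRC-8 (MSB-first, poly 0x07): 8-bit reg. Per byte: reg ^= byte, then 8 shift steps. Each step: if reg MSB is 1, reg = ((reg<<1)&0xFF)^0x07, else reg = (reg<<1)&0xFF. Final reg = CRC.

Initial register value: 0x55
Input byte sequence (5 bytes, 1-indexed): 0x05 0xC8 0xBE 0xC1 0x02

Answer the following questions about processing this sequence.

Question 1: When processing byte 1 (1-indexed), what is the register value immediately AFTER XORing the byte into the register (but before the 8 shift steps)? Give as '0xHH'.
Answer: 0x50

Derivation:
Register before byte 1: 0x55
Byte 1: 0x05
0x55 XOR 0x05 = 0x50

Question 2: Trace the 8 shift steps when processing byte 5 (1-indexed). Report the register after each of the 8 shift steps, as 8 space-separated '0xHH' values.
After byte 1 (0x05): reg=0xB7
After byte 2 (0xC8): reg=0x7A
After byte 3 (0xBE): reg=0x52
After byte 4 (0xC1): reg=0xF0
Register before byte 5: 0xF0
After XOR with byte 0x02: 0xF2

Answer: 0xE3 0xC1 0x85 0x0D 0x1A 0x34 0x68 0xD0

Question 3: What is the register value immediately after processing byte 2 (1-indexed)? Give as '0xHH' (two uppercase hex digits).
Answer: 0x7A

Derivation:
After byte 1 (0x05): reg=0xB7
After byte 2 (0xC8): reg=0x7A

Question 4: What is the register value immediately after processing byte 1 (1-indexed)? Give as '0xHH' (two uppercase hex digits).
Answer: 0xB7

Derivation:
After byte 1 (0x05): reg=0xB7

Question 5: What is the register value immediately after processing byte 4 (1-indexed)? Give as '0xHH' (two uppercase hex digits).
After byte 1 (0x05): reg=0xB7
After byte 2 (0xC8): reg=0x7A
After byte 3 (0xBE): reg=0x52
After byte 4 (0xC1): reg=0xF0

Answer: 0xF0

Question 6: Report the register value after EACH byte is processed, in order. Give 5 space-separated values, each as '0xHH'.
0xB7 0x7A 0x52 0xF0 0xD0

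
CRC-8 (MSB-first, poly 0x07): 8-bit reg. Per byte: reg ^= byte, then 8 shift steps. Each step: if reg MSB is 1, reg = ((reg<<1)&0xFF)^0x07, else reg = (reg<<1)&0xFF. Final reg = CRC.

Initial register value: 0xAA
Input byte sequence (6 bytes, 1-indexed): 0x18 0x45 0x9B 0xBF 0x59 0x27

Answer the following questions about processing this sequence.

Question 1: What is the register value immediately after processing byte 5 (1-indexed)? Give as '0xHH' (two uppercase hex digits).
After byte 1 (0x18): reg=0x17
After byte 2 (0x45): reg=0xB9
After byte 3 (0x9B): reg=0xEE
After byte 4 (0xBF): reg=0xB0
After byte 5 (0x59): reg=0x91

Answer: 0x91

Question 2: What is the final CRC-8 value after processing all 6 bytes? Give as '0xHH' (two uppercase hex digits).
Answer: 0x0B

Derivation:
After byte 1 (0x18): reg=0x17
After byte 2 (0x45): reg=0xB9
After byte 3 (0x9B): reg=0xEE
After byte 4 (0xBF): reg=0xB0
After byte 5 (0x59): reg=0x91
After byte 6 (0x27): reg=0x0B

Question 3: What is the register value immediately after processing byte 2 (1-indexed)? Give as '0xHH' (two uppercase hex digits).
After byte 1 (0x18): reg=0x17
After byte 2 (0x45): reg=0xB9

Answer: 0xB9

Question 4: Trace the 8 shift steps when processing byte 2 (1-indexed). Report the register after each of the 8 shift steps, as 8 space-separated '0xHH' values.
Answer: 0xA4 0x4F 0x9E 0x3B 0x76 0xEC 0xDF 0xB9

Derivation:
After byte 1 (0x18): reg=0x17
Register before byte 2: 0x17
After XOR with byte 0x45: 0x52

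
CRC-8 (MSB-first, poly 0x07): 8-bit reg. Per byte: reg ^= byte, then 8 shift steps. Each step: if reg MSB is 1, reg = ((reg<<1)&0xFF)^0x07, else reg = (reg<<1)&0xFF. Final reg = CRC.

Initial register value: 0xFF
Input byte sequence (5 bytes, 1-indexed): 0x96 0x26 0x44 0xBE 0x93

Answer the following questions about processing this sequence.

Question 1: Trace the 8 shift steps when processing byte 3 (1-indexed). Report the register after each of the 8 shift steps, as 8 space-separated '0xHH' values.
After byte 1 (0x96): reg=0x18
After byte 2 (0x26): reg=0xBA
Register before byte 3: 0xBA
After XOR with byte 0x44: 0xFE

Answer: 0xFB 0xF1 0xE5 0xCD 0x9D 0x3D 0x7A 0xF4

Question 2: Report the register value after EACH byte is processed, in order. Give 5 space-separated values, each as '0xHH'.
0x18 0xBA 0xF4 0xF1 0x29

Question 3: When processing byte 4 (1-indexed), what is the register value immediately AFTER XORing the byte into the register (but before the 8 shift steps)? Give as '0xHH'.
Register before byte 4: 0xF4
Byte 4: 0xBE
0xF4 XOR 0xBE = 0x4A

Answer: 0x4A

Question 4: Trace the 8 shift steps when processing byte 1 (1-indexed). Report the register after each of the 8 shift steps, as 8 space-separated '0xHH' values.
Register before byte 1: 0xFF
After XOR with byte 0x96: 0x69

Answer: 0xD2 0xA3 0x41 0x82 0x03 0x06 0x0C 0x18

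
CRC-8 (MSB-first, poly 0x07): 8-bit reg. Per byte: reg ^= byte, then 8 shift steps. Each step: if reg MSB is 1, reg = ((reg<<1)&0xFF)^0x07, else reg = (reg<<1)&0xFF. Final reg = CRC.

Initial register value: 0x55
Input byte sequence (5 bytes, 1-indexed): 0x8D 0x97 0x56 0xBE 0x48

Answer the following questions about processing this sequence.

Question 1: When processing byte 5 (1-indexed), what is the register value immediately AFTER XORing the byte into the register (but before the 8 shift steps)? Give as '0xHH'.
Answer: 0xCB

Derivation:
Register before byte 5: 0x83
Byte 5: 0x48
0x83 XOR 0x48 = 0xCB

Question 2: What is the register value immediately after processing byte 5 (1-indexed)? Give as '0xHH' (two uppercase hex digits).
Answer: 0x7F

Derivation:
After byte 1 (0x8D): reg=0x06
After byte 2 (0x97): reg=0xFE
After byte 3 (0x56): reg=0x51
After byte 4 (0xBE): reg=0x83
After byte 5 (0x48): reg=0x7F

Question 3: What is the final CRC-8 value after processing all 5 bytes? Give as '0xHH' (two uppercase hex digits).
After byte 1 (0x8D): reg=0x06
After byte 2 (0x97): reg=0xFE
After byte 3 (0x56): reg=0x51
After byte 4 (0xBE): reg=0x83
After byte 5 (0x48): reg=0x7F

Answer: 0x7F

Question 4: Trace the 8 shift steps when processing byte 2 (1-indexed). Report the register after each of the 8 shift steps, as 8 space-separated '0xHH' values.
Answer: 0x25 0x4A 0x94 0x2F 0x5E 0xBC 0x7F 0xFE

Derivation:
After byte 1 (0x8D): reg=0x06
Register before byte 2: 0x06
After XOR with byte 0x97: 0x91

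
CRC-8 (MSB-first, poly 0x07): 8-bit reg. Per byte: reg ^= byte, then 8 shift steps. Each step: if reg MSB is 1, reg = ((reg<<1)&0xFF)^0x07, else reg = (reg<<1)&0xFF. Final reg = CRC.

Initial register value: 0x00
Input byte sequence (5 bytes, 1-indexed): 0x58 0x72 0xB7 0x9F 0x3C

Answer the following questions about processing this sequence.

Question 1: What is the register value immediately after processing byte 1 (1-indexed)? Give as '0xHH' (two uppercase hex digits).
Answer: 0x8F

Derivation:
After byte 1 (0x58): reg=0x8F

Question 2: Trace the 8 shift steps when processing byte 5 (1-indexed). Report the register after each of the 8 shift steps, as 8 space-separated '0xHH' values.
After byte 1 (0x58): reg=0x8F
After byte 2 (0x72): reg=0xFD
After byte 3 (0xB7): reg=0xF1
After byte 4 (0x9F): reg=0x0D
Register before byte 5: 0x0D
After XOR with byte 0x3C: 0x31

Answer: 0x62 0xC4 0x8F 0x19 0x32 0x64 0xC8 0x97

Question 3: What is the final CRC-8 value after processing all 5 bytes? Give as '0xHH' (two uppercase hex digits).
Answer: 0x97

Derivation:
After byte 1 (0x58): reg=0x8F
After byte 2 (0x72): reg=0xFD
After byte 3 (0xB7): reg=0xF1
After byte 4 (0x9F): reg=0x0D
After byte 5 (0x3C): reg=0x97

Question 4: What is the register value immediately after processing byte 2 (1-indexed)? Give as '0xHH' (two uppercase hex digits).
After byte 1 (0x58): reg=0x8F
After byte 2 (0x72): reg=0xFD

Answer: 0xFD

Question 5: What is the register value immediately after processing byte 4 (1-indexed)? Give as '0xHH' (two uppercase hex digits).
After byte 1 (0x58): reg=0x8F
After byte 2 (0x72): reg=0xFD
After byte 3 (0xB7): reg=0xF1
After byte 4 (0x9F): reg=0x0D

Answer: 0x0D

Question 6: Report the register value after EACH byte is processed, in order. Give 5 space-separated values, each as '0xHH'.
0x8F 0xFD 0xF1 0x0D 0x97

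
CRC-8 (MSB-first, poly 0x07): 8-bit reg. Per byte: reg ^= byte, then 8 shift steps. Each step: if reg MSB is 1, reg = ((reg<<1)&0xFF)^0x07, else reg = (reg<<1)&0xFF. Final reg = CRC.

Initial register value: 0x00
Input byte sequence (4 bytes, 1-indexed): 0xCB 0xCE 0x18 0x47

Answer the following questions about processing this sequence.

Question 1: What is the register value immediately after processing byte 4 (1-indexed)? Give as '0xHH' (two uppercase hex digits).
After byte 1 (0xCB): reg=0x7F
After byte 2 (0xCE): reg=0x1E
After byte 3 (0x18): reg=0x12
After byte 4 (0x47): reg=0xAC

Answer: 0xAC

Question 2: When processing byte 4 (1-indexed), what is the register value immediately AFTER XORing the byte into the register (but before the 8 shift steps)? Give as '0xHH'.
Register before byte 4: 0x12
Byte 4: 0x47
0x12 XOR 0x47 = 0x55

Answer: 0x55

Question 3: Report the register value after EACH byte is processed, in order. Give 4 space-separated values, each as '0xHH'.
0x7F 0x1E 0x12 0xAC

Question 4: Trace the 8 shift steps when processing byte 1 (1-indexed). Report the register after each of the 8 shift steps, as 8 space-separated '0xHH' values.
Register before byte 1: 0x00
After XOR with byte 0xCB: 0xCB

Answer: 0x91 0x25 0x4A 0x94 0x2F 0x5E 0xBC 0x7F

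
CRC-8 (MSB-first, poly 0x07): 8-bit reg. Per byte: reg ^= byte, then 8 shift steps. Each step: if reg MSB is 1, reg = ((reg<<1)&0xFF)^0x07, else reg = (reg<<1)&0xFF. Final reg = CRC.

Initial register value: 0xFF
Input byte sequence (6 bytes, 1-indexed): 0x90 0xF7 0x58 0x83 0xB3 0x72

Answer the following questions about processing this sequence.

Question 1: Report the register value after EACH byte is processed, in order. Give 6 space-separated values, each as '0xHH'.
0x0A 0xFD 0x72 0xD9 0x11 0x2E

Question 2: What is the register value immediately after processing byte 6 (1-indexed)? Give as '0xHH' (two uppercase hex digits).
After byte 1 (0x90): reg=0x0A
After byte 2 (0xF7): reg=0xFD
After byte 3 (0x58): reg=0x72
After byte 4 (0x83): reg=0xD9
After byte 5 (0xB3): reg=0x11
After byte 6 (0x72): reg=0x2E

Answer: 0x2E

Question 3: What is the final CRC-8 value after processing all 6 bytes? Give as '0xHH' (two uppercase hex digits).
Answer: 0x2E

Derivation:
After byte 1 (0x90): reg=0x0A
After byte 2 (0xF7): reg=0xFD
After byte 3 (0x58): reg=0x72
After byte 4 (0x83): reg=0xD9
After byte 5 (0xB3): reg=0x11
After byte 6 (0x72): reg=0x2E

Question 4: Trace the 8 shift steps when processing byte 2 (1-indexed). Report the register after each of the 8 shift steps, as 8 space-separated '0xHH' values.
Answer: 0xFD 0xFD 0xFD 0xFD 0xFD 0xFD 0xFD 0xFD

Derivation:
After byte 1 (0x90): reg=0x0A
Register before byte 2: 0x0A
After XOR with byte 0xF7: 0xFD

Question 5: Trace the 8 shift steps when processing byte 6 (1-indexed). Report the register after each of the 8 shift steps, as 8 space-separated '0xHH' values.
Answer: 0xC6 0x8B 0x11 0x22 0x44 0x88 0x17 0x2E

Derivation:
After byte 1 (0x90): reg=0x0A
After byte 2 (0xF7): reg=0xFD
After byte 3 (0x58): reg=0x72
After byte 4 (0x83): reg=0xD9
After byte 5 (0xB3): reg=0x11
Register before byte 6: 0x11
After XOR with byte 0x72: 0x63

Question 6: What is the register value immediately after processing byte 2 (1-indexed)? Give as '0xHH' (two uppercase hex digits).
After byte 1 (0x90): reg=0x0A
After byte 2 (0xF7): reg=0xFD

Answer: 0xFD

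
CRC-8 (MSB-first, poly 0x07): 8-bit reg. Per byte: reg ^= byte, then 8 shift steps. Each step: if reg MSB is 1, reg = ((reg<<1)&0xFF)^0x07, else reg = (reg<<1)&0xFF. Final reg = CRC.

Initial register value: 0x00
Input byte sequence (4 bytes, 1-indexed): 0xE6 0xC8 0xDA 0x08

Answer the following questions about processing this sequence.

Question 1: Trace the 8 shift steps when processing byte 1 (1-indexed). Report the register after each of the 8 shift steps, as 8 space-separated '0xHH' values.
Register before byte 1: 0x00
After XOR with byte 0xE6: 0xE6

Answer: 0xCB 0x91 0x25 0x4A 0x94 0x2F 0x5E 0xBC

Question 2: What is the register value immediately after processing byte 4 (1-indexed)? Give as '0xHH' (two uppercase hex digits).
Answer: 0xCC

Derivation:
After byte 1 (0xE6): reg=0xBC
After byte 2 (0xC8): reg=0x4B
After byte 3 (0xDA): reg=0xFE
After byte 4 (0x08): reg=0xCC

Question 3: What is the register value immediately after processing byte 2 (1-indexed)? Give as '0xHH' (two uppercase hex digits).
Answer: 0x4B

Derivation:
After byte 1 (0xE6): reg=0xBC
After byte 2 (0xC8): reg=0x4B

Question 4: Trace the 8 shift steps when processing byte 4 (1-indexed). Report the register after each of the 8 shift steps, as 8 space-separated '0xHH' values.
Answer: 0xEB 0xD1 0xA5 0x4D 0x9A 0x33 0x66 0xCC

Derivation:
After byte 1 (0xE6): reg=0xBC
After byte 2 (0xC8): reg=0x4B
After byte 3 (0xDA): reg=0xFE
Register before byte 4: 0xFE
After XOR with byte 0x08: 0xF6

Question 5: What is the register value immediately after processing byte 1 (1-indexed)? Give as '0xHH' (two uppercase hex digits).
Answer: 0xBC

Derivation:
After byte 1 (0xE6): reg=0xBC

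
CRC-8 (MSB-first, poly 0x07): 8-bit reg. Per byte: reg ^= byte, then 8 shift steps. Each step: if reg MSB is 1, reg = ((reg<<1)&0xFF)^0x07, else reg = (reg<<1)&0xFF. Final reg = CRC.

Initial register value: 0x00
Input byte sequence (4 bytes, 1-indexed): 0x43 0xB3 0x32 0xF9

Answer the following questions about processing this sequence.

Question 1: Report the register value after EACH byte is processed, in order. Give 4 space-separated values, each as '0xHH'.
0xCE 0x74 0xD5 0xC4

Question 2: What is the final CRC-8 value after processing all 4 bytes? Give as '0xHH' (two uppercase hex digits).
Answer: 0xC4

Derivation:
After byte 1 (0x43): reg=0xCE
After byte 2 (0xB3): reg=0x74
After byte 3 (0x32): reg=0xD5
After byte 4 (0xF9): reg=0xC4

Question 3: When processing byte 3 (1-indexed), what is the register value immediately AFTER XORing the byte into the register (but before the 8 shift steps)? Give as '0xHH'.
Register before byte 3: 0x74
Byte 3: 0x32
0x74 XOR 0x32 = 0x46

Answer: 0x46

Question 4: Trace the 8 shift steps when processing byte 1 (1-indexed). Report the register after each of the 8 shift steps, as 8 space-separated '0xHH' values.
Register before byte 1: 0x00
After XOR with byte 0x43: 0x43

Answer: 0x86 0x0B 0x16 0x2C 0x58 0xB0 0x67 0xCE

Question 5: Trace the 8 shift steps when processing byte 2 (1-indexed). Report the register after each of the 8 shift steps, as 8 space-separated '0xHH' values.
After byte 1 (0x43): reg=0xCE
Register before byte 2: 0xCE
After XOR with byte 0xB3: 0x7D

Answer: 0xFA 0xF3 0xE1 0xC5 0x8D 0x1D 0x3A 0x74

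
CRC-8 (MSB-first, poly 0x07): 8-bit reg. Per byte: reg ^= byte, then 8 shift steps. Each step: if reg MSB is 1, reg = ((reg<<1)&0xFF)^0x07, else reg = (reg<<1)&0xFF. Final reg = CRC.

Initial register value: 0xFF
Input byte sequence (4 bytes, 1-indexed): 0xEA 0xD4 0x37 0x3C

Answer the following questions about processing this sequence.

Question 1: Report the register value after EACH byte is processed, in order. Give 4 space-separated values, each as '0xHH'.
0x6B 0x34 0x09 0x8B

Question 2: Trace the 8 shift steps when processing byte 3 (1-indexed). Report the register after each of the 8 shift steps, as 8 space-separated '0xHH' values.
Answer: 0x06 0x0C 0x18 0x30 0x60 0xC0 0x87 0x09

Derivation:
After byte 1 (0xEA): reg=0x6B
After byte 2 (0xD4): reg=0x34
Register before byte 3: 0x34
After XOR with byte 0x37: 0x03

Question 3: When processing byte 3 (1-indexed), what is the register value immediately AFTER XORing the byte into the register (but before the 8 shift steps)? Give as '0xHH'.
Register before byte 3: 0x34
Byte 3: 0x37
0x34 XOR 0x37 = 0x03

Answer: 0x03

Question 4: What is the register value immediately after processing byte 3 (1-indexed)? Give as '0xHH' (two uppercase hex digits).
After byte 1 (0xEA): reg=0x6B
After byte 2 (0xD4): reg=0x34
After byte 3 (0x37): reg=0x09

Answer: 0x09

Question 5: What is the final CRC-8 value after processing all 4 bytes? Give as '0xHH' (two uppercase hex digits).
After byte 1 (0xEA): reg=0x6B
After byte 2 (0xD4): reg=0x34
After byte 3 (0x37): reg=0x09
After byte 4 (0x3C): reg=0x8B

Answer: 0x8B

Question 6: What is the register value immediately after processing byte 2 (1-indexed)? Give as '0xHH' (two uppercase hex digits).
After byte 1 (0xEA): reg=0x6B
After byte 2 (0xD4): reg=0x34

Answer: 0x34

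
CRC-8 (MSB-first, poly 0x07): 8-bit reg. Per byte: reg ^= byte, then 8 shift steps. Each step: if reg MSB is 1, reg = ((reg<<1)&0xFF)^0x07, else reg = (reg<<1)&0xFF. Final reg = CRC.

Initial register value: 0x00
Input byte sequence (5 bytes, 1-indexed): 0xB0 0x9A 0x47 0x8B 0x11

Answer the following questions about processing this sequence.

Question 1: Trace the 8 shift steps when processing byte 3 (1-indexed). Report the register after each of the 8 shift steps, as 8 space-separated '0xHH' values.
After byte 1 (0xB0): reg=0x19
After byte 2 (0x9A): reg=0x80
Register before byte 3: 0x80
After XOR with byte 0x47: 0xC7

Answer: 0x89 0x15 0x2A 0x54 0xA8 0x57 0xAE 0x5B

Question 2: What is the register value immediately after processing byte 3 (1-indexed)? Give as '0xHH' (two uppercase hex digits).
After byte 1 (0xB0): reg=0x19
After byte 2 (0x9A): reg=0x80
After byte 3 (0x47): reg=0x5B

Answer: 0x5B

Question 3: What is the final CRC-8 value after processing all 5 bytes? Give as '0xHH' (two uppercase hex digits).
Answer: 0xCD

Derivation:
After byte 1 (0xB0): reg=0x19
After byte 2 (0x9A): reg=0x80
After byte 3 (0x47): reg=0x5B
After byte 4 (0x8B): reg=0x3E
After byte 5 (0x11): reg=0xCD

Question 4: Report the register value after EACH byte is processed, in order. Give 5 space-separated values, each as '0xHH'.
0x19 0x80 0x5B 0x3E 0xCD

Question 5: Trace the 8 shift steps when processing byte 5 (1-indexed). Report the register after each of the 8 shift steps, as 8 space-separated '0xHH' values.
After byte 1 (0xB0): reg=0x19
After byte 2 (0x9A): reg=0x80
After byte 3 (0x47): reg=0x5B
After byte 4 (0x8B): reg=0x3E
Register before byte 5: 0x3E
After XOR with byte 0x11: 0x2F

Answer: 0x5E 0xBC 0x7F 0xFE 0xFB 0xF1 0xE5 0xCD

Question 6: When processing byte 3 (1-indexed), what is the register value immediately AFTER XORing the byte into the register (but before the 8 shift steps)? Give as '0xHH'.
Register before byte 3: 0x80
Byte 3: 0x47
0x80 XOR 0x47 = 0xC7

Answer: 0xC7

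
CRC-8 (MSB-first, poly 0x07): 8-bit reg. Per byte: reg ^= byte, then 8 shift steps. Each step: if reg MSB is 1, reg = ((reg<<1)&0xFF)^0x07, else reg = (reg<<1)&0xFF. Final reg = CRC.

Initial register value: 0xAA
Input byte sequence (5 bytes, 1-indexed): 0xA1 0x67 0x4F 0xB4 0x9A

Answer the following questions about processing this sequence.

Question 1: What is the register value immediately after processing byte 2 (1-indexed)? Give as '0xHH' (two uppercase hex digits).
After byte 1 (0xA1): reg=0x31
After byte 2 (0x67): reg=0xA5

Answer: 0xA5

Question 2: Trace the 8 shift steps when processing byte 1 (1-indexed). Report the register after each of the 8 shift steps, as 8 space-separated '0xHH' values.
Register before byte 1: 0xAA
After XOR with byte 0xA1: 0x0B

Answer: 0x16 0x2C 0x58 0xB0 0x67 0xCE 0x9B 0x31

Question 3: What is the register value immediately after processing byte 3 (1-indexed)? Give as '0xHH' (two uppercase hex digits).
Answer: 0x98

Derivation:
After byte 1 (0xA1): reg=0x31
After byte 2 (0x67): reg=0xA5
After byte 3 (0x4F): reg=0x98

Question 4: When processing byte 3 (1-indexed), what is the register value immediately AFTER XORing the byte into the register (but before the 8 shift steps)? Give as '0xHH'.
Register before byte 3: 0xA5
Byte 3: 0x4F
0xA5 XOR 0x4F = 0xEA

Answer: 0xEA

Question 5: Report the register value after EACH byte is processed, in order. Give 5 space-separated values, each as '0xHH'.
0x31 0xA5 0x98 0xC4 0x9D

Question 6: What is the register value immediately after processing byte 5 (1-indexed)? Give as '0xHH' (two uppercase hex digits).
After byte 1 (0xA1): reg=0x31
After byte 2 (0x67): reg=0xA5
After byte 3 (0x4F): reg=0x98
After byte 4 (0xB4): reg=0xC4
After byte 5 (0x9A): reg=0x9D

Answer: 0x9D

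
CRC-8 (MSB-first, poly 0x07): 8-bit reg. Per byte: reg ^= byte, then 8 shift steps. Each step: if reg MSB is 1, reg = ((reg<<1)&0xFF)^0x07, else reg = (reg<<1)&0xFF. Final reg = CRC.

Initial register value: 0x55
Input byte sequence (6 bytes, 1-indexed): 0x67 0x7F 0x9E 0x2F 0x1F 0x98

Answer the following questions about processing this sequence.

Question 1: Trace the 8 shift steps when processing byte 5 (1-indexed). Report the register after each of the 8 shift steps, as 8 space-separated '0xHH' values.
After byte 1 (0x67): reg=0x9E
After byte 2 (0x7F): reg=0xA9
After byte 3 (0x9E): reg=0x85
After byte 4 (0x2F): reg=0x5F
Register before byte 5: 0x5F
After XOR with byte 0x1F: 0x40

Answer: 0x80 0x07 0x0E 0x1C 0x38 0x70 0xE0 0xC7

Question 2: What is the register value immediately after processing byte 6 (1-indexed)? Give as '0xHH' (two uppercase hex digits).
Answer: 0x9A

Derivation:
After byte 1 (0x67): reg=0x9E
After byte 2 (0x7F): reg=0xA9
After byte 3 (0x9E): reg=0x85
After byte 4 (0x2F): reg=0x5F
After byte 5 (0x1F): reg=0xC7
After byte 6 (0x98): reg=0x9A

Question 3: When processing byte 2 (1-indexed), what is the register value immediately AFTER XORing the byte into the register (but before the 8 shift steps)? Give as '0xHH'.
Register before byte 2: 0x9E
Byte 2: 0x7F
0x9E XOR 0x7F = 0xE1

Answer: 0xE1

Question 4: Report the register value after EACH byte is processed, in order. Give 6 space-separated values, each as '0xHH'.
0x9E 0xA9 0x85 0x5F 0xC7 0x9A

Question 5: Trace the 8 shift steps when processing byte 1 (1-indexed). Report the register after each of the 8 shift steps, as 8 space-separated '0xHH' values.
Answer: 0x64 0xC8 0x97 0x29 0x52 0xA4 0x4F 0x9E

Derivation:
Register before byte 1: 0x55
After XOR with byte 0x67: 0x32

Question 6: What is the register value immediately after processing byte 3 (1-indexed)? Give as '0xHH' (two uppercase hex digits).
After byte 1 (0x67): reg=0x9E
After byte 2 (0x7F): reg=0xA9
After byte 3 (0x9E): reg=0x85

Answer: 0x85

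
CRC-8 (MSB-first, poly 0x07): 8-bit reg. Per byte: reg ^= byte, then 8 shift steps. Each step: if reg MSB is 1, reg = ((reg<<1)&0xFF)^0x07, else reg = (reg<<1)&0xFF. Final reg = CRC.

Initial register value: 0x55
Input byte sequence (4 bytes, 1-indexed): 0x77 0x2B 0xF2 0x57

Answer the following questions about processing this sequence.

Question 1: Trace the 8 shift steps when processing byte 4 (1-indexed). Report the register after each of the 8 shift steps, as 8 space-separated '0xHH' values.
After byte 1 (0x77): reg=0xEE
After byte 2 (0x2B): reg=0x55
After byte 3 (0xF2): reg=0x7C
Register before byte 4: 0x7C
After XOR with byte 0x57: 0x2B

Answer: 0x56 0xAC 0x5F 0xBE 0x7B 0xF6 0xEB 0xD1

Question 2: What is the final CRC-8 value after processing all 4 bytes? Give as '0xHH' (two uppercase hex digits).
After byte 1 (0x77): reg=0xEE
After byte 2 (0x2B): reg=0x55
After byte 3 (0xF2): reg=0x7C
After byte 4 (0x57): reg=0xD1

Answer: 0xD1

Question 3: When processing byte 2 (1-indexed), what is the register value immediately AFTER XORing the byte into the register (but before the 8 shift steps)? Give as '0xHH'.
Register before byte 2: 0xEE
Byte 2: 0x2B
0xEE XOR 0x2B = 0xC5

Answer: 0xC5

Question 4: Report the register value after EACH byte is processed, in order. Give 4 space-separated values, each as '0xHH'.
0xEE 0x55 0x7C 0xD1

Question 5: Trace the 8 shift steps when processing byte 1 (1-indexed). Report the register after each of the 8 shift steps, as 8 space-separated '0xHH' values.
Register before byte 1: 0x55
After XOR with byte 0x77: 0x22

Answer: 0x44 0x88 0x17 0x2E 0x5C 0xB8 0x77 0xEE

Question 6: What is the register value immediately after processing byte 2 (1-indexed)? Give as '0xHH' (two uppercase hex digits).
After byte 1 (0x77): reg=0xEE
After byte 2 (0x2B): reg=0x55

Answer: 0x55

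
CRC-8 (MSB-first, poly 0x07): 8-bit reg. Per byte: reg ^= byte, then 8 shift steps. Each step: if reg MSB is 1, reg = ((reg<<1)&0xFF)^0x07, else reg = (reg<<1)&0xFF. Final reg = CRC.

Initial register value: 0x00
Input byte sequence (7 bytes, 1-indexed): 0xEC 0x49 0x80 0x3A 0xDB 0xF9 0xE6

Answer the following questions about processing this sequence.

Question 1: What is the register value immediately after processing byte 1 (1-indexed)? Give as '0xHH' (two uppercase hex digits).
After byte 1 (0xEC): reg=0x8A

Answer: 0x8A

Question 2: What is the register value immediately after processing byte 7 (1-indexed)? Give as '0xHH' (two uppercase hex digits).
After byte 1 (0xEC): reg=0x8A
After byte 2 (0x49): reg=0x47
After byte 3 (0x80): reg=0x5B
After byte 4 (0x3A): reg=0x20
After byte 5 (0xDB): reg=0xEF
After byte 6 (0xF9): reg=0x62
After byte 7 (0xE6): reg=0x95

Answer: 0x95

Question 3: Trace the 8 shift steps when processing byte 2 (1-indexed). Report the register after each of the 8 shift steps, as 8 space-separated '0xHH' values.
After byte 1 (0xEC): reg=0x8A
Register before byte 2: 0x8A
After XOR with byte 0x49: 0xC3

Answer: 0x81 0x05 0x0A 0x14 0x28 0x50 0xA0 0x47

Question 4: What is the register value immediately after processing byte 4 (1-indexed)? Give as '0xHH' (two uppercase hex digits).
After byte 1 (0xEC): reg=0x8A
After byte 2 (0x49): reg=0x47
After byte 3 (0x80): reg=0x5B
After byte 4 (0x3A): reg=0x20

Answer: 0x20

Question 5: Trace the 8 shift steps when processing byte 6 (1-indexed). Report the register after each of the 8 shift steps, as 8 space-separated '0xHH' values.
Answer: 0x2C 0x58 0xB0 0x67 0xCE 0x9B 0x31 0x62

Derivation:
After byte 1 (0xEC): reg=0x8A
After byte 2 (0x49): reg=0x47
After byte 3 (0x80): reg=0x5B
After byte 4 (0x3A): reg=0x20
After byte 5 (0xDB): reg=0xEF
Register before byte 6: 0xEF
After XOR with byte 0xF9: 0x16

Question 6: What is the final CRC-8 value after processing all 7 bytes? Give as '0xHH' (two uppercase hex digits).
Answer: 0x95

Derivation:
After byte 1 (0xEC): reg=0x8A
After byte 2 (0x49): reg=0x47
After byte 3 (0x80): reg=0x5B
After byte 4 (0x3A): reg=0x20
After byte 5 (0xDB): reg=0xEF
After byte 6 (0xF9): reg=0x62
After byte 7 (0xE6): reg=0x95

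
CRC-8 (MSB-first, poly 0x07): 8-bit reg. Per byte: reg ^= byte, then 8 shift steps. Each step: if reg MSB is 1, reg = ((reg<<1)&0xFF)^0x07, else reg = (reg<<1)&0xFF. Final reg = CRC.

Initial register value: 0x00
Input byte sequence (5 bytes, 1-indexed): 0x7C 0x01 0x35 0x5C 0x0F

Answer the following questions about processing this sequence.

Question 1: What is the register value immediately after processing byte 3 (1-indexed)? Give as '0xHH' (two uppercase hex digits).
After byte 1 (0x7C): reg=0x73
After byte 2 (0x01): reg=0x59
After byte 3 (0x35): reg=0x03

Answer: 0x03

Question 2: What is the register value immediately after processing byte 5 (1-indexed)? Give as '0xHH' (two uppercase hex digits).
Answer: 0xE2

Derivation:
After byte 1 (0x7C): reg=0x73
After byte 2 (0x01): reg=0x59
After byte 3 (0x35): reg=0x03
After byte 4 (0x5C): reg=0x9A
After byte 5 (0x0F): reg=0xE2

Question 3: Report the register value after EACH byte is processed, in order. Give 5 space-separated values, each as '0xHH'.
0x73 0x59 0x03 0x9A 0xE2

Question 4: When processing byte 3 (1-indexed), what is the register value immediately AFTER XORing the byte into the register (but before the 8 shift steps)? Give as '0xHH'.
Register before byte 3: 0x59
Byte 3: 0x35
0x59 XOR 0x35 = 0x6C

Answer: 0x6C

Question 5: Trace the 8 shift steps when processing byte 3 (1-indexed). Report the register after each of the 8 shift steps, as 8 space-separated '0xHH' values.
Answer: 0xD8 0xB7 0x69 0xD2 0xA3 0x41 0x82 0x03

Derivation:
After byte 1 (0x7C): reg=0x73
After byte 2 (0x01): reg=0x59
Register before byte 3: 0x59
After XOR with byte 0x35: 0x6C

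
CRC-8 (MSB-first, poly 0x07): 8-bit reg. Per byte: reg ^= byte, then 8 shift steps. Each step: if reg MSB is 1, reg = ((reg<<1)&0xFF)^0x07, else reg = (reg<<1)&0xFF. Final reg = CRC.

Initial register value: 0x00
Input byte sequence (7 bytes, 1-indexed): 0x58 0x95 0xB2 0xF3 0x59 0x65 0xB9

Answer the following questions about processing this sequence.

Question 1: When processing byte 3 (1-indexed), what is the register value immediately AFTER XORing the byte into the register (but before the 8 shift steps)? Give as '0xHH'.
Answer: 0xF4

Derivation:
Register before byte 3: 0x46
Byte 3: 0xB2
0x46 XOR 0xB2 = 0xF4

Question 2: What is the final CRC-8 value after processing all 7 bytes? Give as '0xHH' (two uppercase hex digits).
Answer: 0x33

Derivation:
After byte 1 (0x58): reg=0x8F
After byte 2 (0x95): reg=0x46
After byte 3 (0xB2): reg=0xC2
After byte 4 (0xF3): reg=0x97
After byte 5 (0x59): reg=0x64
After byte 6 (0x65): reg=0x07
After byte 7 (0xB9): reg=0x33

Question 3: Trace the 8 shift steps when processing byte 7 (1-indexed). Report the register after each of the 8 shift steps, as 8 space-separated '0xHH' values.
Answer: 0x7B 0xF6 0xEB 0xD1 0xA5 0x4D 0x9A 0x33

Derivation:
After byte 1 (0x58): reg=0x8F
After byte 2 (0x95): reg=0x46
After byte 3 (0xB2): reg=0xC2
After byte 4 (0xF3): reg=0x97
After byte 5 (0x59): reg=0x64
After byte 6 (0x65): reg=0x07
Register before byte 7: 0x07
After XOR with byte 0xB9: 0xBE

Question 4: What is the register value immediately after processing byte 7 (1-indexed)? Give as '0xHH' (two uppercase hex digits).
After byte 1 (0x58): reg=0x8F
After byte 2 (0x95): reg=0x46
After byte 3 (0xB2): reg=0xC2
After byte 4 (0xF3): reg=0x97
After byte 5 (0x59): reg=0x64
After byte 6 (0x65): reg=0x07
After byte 7 (0xB9): reg=0x33

Answer: 0x33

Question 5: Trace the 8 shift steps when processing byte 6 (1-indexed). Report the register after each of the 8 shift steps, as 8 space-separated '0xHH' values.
After byte 1 (0x58): reg=0x8F
After byte 2 (0x95): reg=0x46
After byte 3 (0xB2): reg=0xC2
After byte 4 (0xF3): reg=0x97
After byte 5 (0x59): reg=0x64
Register before byte 6: 0x64
After XOR with byte 0x65: 0x01

Answer: 0x02 0x04 0x08 0x10 0x20 0x40 0x80 0x07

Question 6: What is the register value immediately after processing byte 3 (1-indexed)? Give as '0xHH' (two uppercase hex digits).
After byte 1 (0x58): reg=0x8F
After byte 2 (0x95): reg=0x46
After byte 3 (0xB2): reg=0xC2

Answer: 0xC2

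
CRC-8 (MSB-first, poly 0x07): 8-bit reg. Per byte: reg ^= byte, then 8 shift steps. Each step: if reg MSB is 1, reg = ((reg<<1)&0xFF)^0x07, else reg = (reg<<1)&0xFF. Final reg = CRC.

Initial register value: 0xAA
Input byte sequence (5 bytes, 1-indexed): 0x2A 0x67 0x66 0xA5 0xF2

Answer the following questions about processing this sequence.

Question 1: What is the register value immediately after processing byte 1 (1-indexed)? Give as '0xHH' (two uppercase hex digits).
Answer: 0x89

Derivation:
After byte 1 (0x2A): reg=0x89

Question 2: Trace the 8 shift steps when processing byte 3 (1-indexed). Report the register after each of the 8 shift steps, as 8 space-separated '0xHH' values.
After byte 1 (0x2A): reg=0x89
After byte 2 (0x67): reg=0x84
Register before byte 3: 0x84
After XOR with byte 0x66: 0xE2

Answer: 0xC3 0x81 0x05 0x0A 0x14 0x28 0x50 0xA0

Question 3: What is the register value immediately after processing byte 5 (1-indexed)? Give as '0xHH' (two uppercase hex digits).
Answer: 0x91

Derivation:
After byte 1 (0x2A): reg=0x89
After byte 2 (0x67): reg=0x84
After byte 3 (0x66): reg=0xA0
After byte 4 (0xA5): reg=0x1B
After byte 5 (0xF2): reg=0x91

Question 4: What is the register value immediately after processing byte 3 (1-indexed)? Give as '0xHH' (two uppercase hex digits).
After byte 1 (0x2A): reg=0x89
After byte 2 (0x67): reg=0x84
After byte 3 (0x66): reg=0xA0

Answer: 0xA0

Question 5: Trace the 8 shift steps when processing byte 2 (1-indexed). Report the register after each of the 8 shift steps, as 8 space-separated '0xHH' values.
After byte 1 (0x2A): reg=0x89
Register before byte 2: 0x89
After XOR with byte 0x67: 0xEE

Answer: 0xDB 0xB1 0x65 0xCA 0x93 0x21 0x42 0x84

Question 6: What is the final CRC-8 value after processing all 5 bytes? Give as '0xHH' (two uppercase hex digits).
Answer: 0x91

Derivation:
After byte 1 (0x2A): reg=0x89
After byte 2 (0x67): reg=0x84
After byte 3 (0x66): reg=0xA0
After byte 4 (0xA5): reg=0x1B
After byte 5 (0xF2): reg=0x91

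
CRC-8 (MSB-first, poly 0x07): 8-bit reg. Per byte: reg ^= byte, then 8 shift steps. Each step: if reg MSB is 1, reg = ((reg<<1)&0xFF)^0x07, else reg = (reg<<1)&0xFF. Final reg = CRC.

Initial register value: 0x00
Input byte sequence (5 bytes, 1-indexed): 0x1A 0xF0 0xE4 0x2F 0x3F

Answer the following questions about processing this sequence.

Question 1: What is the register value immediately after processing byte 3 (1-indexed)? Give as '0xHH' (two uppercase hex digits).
After byte 1 (0x1A): reg=0x46
After byte 2 (0xF0): reg=0x0B
After byte 3 (0xE4): reg=0x83

Answer: 0x83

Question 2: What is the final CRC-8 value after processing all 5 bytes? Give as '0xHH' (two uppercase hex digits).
After byte 1 (0x1A): reg=0x46
After byte 2 (0xF0): reg=0x0B
After byte 3 (0xE4): reg=0x83
After byte 4 (0x2F): reg=0x4D
After byte 5 (0x3F): reg=0x59

Answer: 0x59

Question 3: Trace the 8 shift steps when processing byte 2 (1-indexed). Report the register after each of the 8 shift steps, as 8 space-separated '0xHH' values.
After byte 1 (0x1A): reg=0x46
Register before byte 2: 0x46
After XOR with byte 0xF0: 0xB6

Answer: 0x6B 0xD6 0xAB 0x51 0xA2 0x43 0x86 0x0B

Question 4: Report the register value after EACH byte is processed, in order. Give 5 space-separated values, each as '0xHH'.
0x46 0x0B 0x83 0x4D 0x59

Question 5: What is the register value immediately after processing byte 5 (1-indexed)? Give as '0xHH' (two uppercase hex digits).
Answer: 0x59

Derivation:
After byte 1 (0x1A): reg=0x46
After byte 2 (0xF0): reg=0x0B
After byte 3 (0xE4): reg=0x83
After byte 4 (0x2F): reg=0x4D
After byte 5 (0x3F): reg=0x59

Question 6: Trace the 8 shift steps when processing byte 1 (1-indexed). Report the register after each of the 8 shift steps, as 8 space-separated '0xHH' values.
Register before byte 1: 0x00
After XOR with byte 0x1A: 0x1A

Answer: 0x34 0x68 0xD0 0xA7 0x49 0x92 0x23 0x46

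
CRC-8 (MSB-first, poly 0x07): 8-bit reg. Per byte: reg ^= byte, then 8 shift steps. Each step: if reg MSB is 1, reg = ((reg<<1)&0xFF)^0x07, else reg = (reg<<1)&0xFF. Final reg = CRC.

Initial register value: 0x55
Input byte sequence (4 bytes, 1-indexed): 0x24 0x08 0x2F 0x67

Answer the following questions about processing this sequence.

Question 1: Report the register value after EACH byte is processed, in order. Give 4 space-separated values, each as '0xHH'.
0x50 0x8F 0x69 0x2A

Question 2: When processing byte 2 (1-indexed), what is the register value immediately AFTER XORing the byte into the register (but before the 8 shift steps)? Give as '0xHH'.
Answer: 0x58

Derivation:
Register before byte 2: 0x50
Byte 2: 0x08
0x50 XOR 0x08 = 0x58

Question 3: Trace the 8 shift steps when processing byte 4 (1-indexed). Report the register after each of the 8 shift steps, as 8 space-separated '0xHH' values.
After byte 1 (0x24): reg=0x50
After byte 2 (0x08): reg=0x8F
After byte 3 (0x2F): reg=0x69
Register before byte 4: 0x69
After XOR with byte 0x67: 0x0E

Answer: 0x1C 0x38 0x70 0xE0 0xC7 0x89 0x15 0x2A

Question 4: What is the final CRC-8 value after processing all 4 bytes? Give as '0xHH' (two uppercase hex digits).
Answer: 0x2A

Derivation:
After byte 1 (0x24): reg=0x50
After byte 2 (0x08): reg=0x8F
After byte 3 (0x2F): reg=0x69
After byte 4 (0x67): reg=0x2A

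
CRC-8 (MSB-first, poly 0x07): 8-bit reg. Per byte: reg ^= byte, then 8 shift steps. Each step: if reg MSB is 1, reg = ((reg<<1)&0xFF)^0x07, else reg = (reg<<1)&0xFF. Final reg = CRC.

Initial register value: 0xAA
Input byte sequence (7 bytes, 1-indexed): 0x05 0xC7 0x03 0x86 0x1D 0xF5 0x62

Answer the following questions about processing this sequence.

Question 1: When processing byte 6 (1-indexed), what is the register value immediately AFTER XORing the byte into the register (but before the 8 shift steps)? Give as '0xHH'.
Answer: 0xD8

Derivation:
Register before byte 6: 0x2D
Byte 6: 0xF5
0x2D XOR 0xF5 = 0xD8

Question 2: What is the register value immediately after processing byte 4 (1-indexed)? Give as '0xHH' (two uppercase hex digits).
Answer: 0x12

Derivation:
After byte 1 (0x05): reg=0x44
After byte 2 (0xC7): reg=0x80
After byte 3 (0x03): reg=0x80
After byte 4 (0x86): reg=0x12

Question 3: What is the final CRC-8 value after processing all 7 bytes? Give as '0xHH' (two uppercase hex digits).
Answer: 0x3B

Derivation:
After byte 1 (0x05): reg=0x44
After byte 2 (0xC7): reg=0x80
After byte 3 (0x03): reg=0x80
After byte 4 (0x86): reg=0x12
After byte 5 (0x1D): reg=0x2D
After byte 6 (0xF5): reg=0x06
After byte 7 (0x62): reg=0x3B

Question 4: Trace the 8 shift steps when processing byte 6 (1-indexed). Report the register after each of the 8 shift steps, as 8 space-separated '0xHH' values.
After byte 1 (0x05): reg=0x44
After byte 2 (0xC7): reg=0x80
After byte 3 (0x03): reg=0x80
After byte 4 (0x86): reg=0x12
After byte 5 (0x1D): reg=0x2D
Register before byte 6: 0x2D
After XOR with byte 0xF5: 0xD8

Answer: 0xB7 0x69 0xD2 0xA3 0x41 0x82 0x03 0x06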